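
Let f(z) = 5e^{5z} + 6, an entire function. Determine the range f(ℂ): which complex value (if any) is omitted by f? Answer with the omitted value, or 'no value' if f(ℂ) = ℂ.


Little Picard bounds the complement of f(ℂ) to at most one point.
e^{5z} is never zero on ℂ, so 5·e^{5z} takes every value in ℂ ∖ {0}. Adding 6 shifts the range to ℂ ∖ {6}. Thus f omits exactly the value 6.

Omitted value: 6.


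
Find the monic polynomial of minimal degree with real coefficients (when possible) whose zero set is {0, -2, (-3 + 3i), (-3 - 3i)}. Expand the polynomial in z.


The polynomial is p(z) = ∏_{α ∈ S} (z − α), where S = {0, -2, (-3 + 3i), (-3 - 3i)}.
Expanding the product yields: p(z) = z^4 + 8·z^3 + 30·z^2 + 36·z.
Note conjugate pairs combine to real quadratics: (z − (-3+3i))(z − (-3−3i)) = z² + 6z + 18.
The resulting polynomial has degree 4 and real coefficients as required.

p(z) = z^4 + 8·z^3 + 30·z^2 + 36·z.


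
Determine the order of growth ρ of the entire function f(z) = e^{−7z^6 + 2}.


|e^{−7z^6 + 2}| = e^{Re(-7·z^6) + 2} ≤ e^{7|z|^6 + 2} = e^{7r^6 + 2} on |z| = r, so ρ ≤ 6. Choosing z on |z|=r so that -7·z^6 is real positive (always possible by picking arg z appropriately) gives |f(z)| = e^{7r^6 + 2}, matching the bound. The additive constant 2 does not affect log log M(r) ~ 6·log r. Hence ρ = 6.
Therefore ρ = 6.

Order ρ = 6.


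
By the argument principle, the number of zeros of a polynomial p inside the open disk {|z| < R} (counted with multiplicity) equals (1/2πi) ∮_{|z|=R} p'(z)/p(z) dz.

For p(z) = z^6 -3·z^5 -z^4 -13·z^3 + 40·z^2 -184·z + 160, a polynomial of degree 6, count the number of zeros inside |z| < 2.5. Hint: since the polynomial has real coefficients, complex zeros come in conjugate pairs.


The zeros of p are: (-2 + 2i), (-2 - 2i), 1, (1 + 2i), (1 - 2i), 4.
Their magnitudes are: 2.828, 2.828, 1, 2.236, 2.236, 4.
Zeros with |z| < R = 2.5: 1, (1 + 2i), (1 - 2i).
Count = 3.
By the argument principle, (1/2πi) ∮_{|z|=R} p'(z)/p(z) dz equals exactly this count.

Number of zeros inside |z| < 2.5: 3.


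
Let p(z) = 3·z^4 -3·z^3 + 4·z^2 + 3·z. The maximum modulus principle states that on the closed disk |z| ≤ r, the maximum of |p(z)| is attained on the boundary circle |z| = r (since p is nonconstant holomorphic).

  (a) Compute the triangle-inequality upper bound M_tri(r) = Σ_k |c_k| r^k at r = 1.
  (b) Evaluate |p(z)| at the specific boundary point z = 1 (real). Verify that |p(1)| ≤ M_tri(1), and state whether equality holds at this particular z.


Coefficients: c_0 = 0, c_1 = 3, c_2 = 4, c_3 = -3, c_4 = 3. Radius r = 1.
Part (a). Triangle bound: M_tri(r) = Σ_k |c_k| r^k
  = |0|·1^0 + |3|·1^1 + |4|·1^2 + |-3|·1^3 + |3|·1^4
  = 0 + 3 + 4 + 3 + 3 = 13.
This bounds M(r) := max_{|z|=r} |p(z)| from above; equality holds iff all terms c_k z^k can be made to align in phase at a single z on |z|=r.
Part (b). At z = 1 (real, on the circle |z| = r):
  p(1) = (0)·1^0 + (3)·1^1 + (4)·1^2 + (-3)·1^3 + (3)·1^4 = 7.
  |p(1)| = 7.
Check: |p(1)| = 7 ≤ 13 = M_tri(1). ✓ Equality does not hold at z = 1 (the coefficients have mixed signs, so the terms do not all align in phase there).

M_tri(1) = 13; |p(1)| = 7; equality at z=1: no.


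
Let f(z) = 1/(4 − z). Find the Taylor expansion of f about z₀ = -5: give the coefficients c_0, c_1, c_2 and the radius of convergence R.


Let w = z − z₀, so z = z₀ + w.
Then 4 − z = 4 − (z₀ + w) = (4 − z₀) − w = 9 − w.
f(z) = 1/(9 − w) = (1/(9)) · 1/(1 − w/(9)) = Σ_{n≥0} w^n / (9)^(n+1).
So c_n = 1/(9)^(n+1):
  c_0 = 1/(9)^1 = 1/9.
  c_1 = 1/(9)^2 = 1/81.
  c_2 = 1/(9)^3 = 1/729.
The series is valid for |w/d| < 1, i.e. |z − z₀| < |d|.
Radius of convergence: R = |4 − z₀| = |9| = 9 (distance from z₀ to the singularity z = 4).

c_0 = 1/9, c_1 = 1/81, c_2 = 1/729; R = 9.


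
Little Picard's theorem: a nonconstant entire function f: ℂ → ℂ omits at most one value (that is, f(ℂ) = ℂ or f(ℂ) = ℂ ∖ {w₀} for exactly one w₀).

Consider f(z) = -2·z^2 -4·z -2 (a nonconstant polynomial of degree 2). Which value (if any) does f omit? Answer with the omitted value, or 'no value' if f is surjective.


Little Picard bounds the complement of f(ℂ) to at most one point.
For every w ∈ ℂ, the equation p(z) − w = 0 is a nonconstant polynomial in z and hence has at least one root by the fundamental theorem of algebra. So p is surjective onto ℂ, omitting no value.

Omitted value: no value.


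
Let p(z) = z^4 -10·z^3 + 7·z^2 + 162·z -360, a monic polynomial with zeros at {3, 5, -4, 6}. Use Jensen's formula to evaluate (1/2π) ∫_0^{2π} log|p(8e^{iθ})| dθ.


Zeros: -4, 3, 5, 6; r = 8.
Inside |z| < r: -4, 3, 5, 6. Outside (|z| ≥ r): ∅.
p(0) = -360, so log|p(0)| = log(360) = 5.8861.
Apply Jensen: I(r) = log|p(0)| + Σ_k log(r/|z_k|), summed over zeros inside |z| < r.
  log(r/|z_k|) for z_k = 3: log(8/3) = 0.9808
  log(r/|z_k|) for z_k = 5: log(8/5) = 0.4700
  log(r/|z_k|) for z_k = -4: log(8/4) = 0.6931
  log(r/|z_k|) for z_k = 6: log(8/6) = 0.2877
Sum over inside zeros: 2.4317.
I(r) = log|p(0)| + (inside sum) = 5.8861 + 2.4317 = 8.3178.
Closed form (all zeros inside, monic): I(r) = n·log(r) = 4·log(8) = 8.3178. ✓

I(r) ≈ 8.3178.


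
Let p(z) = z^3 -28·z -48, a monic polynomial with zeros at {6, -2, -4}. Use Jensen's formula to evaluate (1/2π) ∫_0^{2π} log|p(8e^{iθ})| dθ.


Zeros: -4, -2, 6; r = 8.
Inside |z| < r: -4, -2, 6. Outside (|z| ≥ r): ∅.
p(0) = -48, so log|p(0)| = log(48) = 3.8712.
Apply Jensen: I(r) = log|p(0)| + Σ_k log(r/|z_k|), summed over zeros inside |z| < r.
  log(r/|z_k|) for z_k = 6: log(8/6) = 0.2877
  log(r/|z_k|) for z_k = -2: log(8/2) = 1.3863
  log(r/|z_k|) for z_k = -4: log(8/4) = 0.6931
Sum over inside zeros: 2.3671.
I(r) = log|p(0)| + (inside sum) = 3.8712 + 2.3671 = 6.2383.
Closed form (all zeros inside, monic): I(r) = n·log(r) = 3·log(8) = 6.2383. ✓

I(r) ≈ 6.2383.


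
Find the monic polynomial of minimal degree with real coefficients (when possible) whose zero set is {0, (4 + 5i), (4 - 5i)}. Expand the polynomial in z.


The polynomial is p(z) = ∏_{α ∈ S} (z − α), where S = {0, (4 + 5i), (4 - 5i)}.
Expanding the product yields: p(z) = z^3 -8·z^2 + 41·z.
Note conjugate pairs combine to real quadratics: (z − (4+5i))(z − (4−5i)) = z² − 8z + 41.
The resulting polynomial has degree 3 and real coefficients as required.

p(z) = z^3 -8·z^2 + 41·z.


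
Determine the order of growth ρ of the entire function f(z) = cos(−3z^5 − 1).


Write cos(w) = (e^{iw} ± e^{−iw})/(2 or 2i), so |cos(w)| ≤ e^{|w|}. With w = −3z^5 − 1, |w| ≤ 3r^5 + 1 on |z|=r, giving M(r) ≤ e^{3r^5 + 1} and ρ ≤ 5. For the lower bound, choose z on |z|=r with -3z^5 purely imaginary of modulus 3r^5; then |cos(−3z^5 − 1)| grows like e^{3r^5}/2, so ρ ≥ 5. Hence ρ = 5.
Therefore ρ = 5.

Order ρ = 5.


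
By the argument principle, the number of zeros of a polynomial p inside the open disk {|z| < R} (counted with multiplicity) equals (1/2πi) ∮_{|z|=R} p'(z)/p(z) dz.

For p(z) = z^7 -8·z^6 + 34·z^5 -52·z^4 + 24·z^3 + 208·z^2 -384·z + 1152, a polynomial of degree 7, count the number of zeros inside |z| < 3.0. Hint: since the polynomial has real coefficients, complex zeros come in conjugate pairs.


The zeros of p are: -2, (3 + 3i), (3 - 3i), (0 + 2i), (0 - 2i), (2 + 2i), (2 - 2i).
Their magnitudes are: 2, 4.243, 4.243, 2, 2, 2.828, 2.828.
Zeros with |z| < R = 3.0: -2, (0 + 2i), (0 - 2i), (2 + 2i), (2 - 2i).
Count = 5.
By the argument principle, (1/2πi) ∮_{|z|=R} p'(z)/p(z) dz equals exactly this count.

Number of zeros inside |z| < 3.0: 5.


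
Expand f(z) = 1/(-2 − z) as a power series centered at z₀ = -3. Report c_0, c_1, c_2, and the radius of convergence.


Let w = z − z₀, so z = z₀ + w.
Then -2 − z = -2 − (z₀ + w) = (-2 − z₀) − w = 1 − w.
f(z) = 1/(1 − w) = (1/(1)) · 1/(1 − w/(1)) = Σ_{n≥0} w^n / (1)^(n+1).
So c_n = 1/(1)^(n+1):
  c_0 = 1/(1)^1 = 1.
  c_1 = 1/(1)^2 = 1.
  c_2 = 1/(1)^3 = 1.
The series is valid for |w/d| < 1, i.e. |z − z₀| < |d|.
Radius of convergence: R = |-2 − z₀| = |1| = 1 (distance from z₀ to the singularity z = -2).

c_0 = 1, c_1 = 1, c_2 = 1; R = 1.


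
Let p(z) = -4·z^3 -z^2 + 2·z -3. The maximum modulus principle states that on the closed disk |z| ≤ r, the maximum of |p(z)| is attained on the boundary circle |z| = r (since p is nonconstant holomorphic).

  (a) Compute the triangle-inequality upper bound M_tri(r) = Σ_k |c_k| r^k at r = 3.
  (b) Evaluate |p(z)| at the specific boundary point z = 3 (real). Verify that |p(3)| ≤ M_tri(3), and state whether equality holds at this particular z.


Coefficients: c_0 = -3, c_1 = 2, c_2 = -1, c_3 = -4. Radius r = 3.
Part (a). Triangle bound: M_tri(r) = Σ_k |c_k| r^k
  = |-3|·3^0 + |2|·3^1 + |-1|·3^2 + |-4|·3^3
  = 3 + 6 + 9 + 108 = 126.
This bounds M(r) := max_{|z|=r} |p(z)| from above; equality holds iff all terms c_k z^k can be made to align in phase at a single z on |z|=r.
Part (b). At z = 3 (real, on the circle |z| = r):
  p(3) = (-3)·3^0 + (2)·3^1 + (-1)·3^2 + (-4)·3^3 = -114.
  |p(3)| = 114.
Check: |p(3)| = 114 ≤ 126 = M_tri(3). ✓ Equality does not hold at z = 3 (the coefficients have mixed signs, so the terms do not all align in phase there).

M_tri(3) = 126; |p(3)| = 114; equality at z=3: no.


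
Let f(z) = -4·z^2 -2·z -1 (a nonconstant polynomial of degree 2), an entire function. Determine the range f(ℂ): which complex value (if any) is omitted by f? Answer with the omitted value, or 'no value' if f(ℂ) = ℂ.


Little Picard bounds the complement of f(ℂ) to at most one point.
For every w ∈ ℂ, the equation p(z) − w = 0 is a nonconstant polynomial in z and hence has at least one root by the fundamental theorem of algebra. So p is surjective onto ℂ, omitting no value.

Omitted value: no value.


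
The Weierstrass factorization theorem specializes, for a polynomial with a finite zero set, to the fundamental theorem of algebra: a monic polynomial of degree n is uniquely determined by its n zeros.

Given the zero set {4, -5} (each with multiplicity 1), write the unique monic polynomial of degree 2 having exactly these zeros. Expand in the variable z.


The polynomial is p(z) = ∏_{α ∈ S} (z − α), where S = {4, -5}.
Expanding the product yields: p(z) = z^2 + z -20.
The resulting polynomial has degree 2 and real coefficients as required.

p(z) = z^2 + z -20.


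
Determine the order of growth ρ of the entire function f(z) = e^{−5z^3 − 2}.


|e^{−5z^3 − 2}| = e^{Re(-5·z^3) + -2} ≤ e^{5|z|^3 + -2} = e^{5r^3 + -2} on |z| = r, so ρ ≤ 3. Choosing z on |z|=r so that -5·z^3 is real positive (always possible by picking arg z appropriately) gives |f(z)| = e^{5r^3 + -2}, matching the bound. The additive constant -2 does not affect log log M(r) ~ 3·log r. Hence ρ = 3.
Therefore ρ = 3.

Order ρ = 3.


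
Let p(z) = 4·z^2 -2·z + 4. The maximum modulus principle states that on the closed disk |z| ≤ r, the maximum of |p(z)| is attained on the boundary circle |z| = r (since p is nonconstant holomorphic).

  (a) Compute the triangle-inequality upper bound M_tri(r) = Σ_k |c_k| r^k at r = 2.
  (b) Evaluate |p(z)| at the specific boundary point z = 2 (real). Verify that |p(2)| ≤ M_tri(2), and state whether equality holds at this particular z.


Coefficients: c_0 = 4, c_1 = -2, c_2 = 4. Radius r = 2.
Part (a). Triangle bound: M_tri(r) = Σ_k |c_k| r^k
  = |4|·2^0 + |-2|·2^1 + |4|·2^2
  = 4 + 4 + 16 = 24.
This bounds M(r) := max_{|z|=r} |p(z)| from above; equality holds iff all terms c_k z^k can be made to align in phase at a single z on |z|=r.
Part (b). At z = 2 (real, on the circle |z| = r):
  p(2) = (4)·2^0 + (-2)·2^1 + (4)·2^2 = 16.
  |p(2)| = 16.
Check: |p(2)| = 16 ≤ 24 = M_tri(2). ✓ Equality does not hold at z = 2 (the coefficients have mixed signs, so the terms do not all align in phase there).

M_tri(2) = 24; |p(2)| = 16; equality at z=2: no.


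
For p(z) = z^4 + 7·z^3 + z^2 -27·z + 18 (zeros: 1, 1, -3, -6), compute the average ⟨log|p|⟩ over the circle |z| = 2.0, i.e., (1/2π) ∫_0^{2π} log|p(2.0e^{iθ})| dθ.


Zeros: -6, -3, 1, 1; r = 2.0.
Inside |z| < r: 1, 1. Outside (|z| ≥ r): -6, -3.
p(0) = 18, so log|p(0)| = log(18) = 2.8904.
Apply Jensen: I(r) = log|p(0)| + Σ_k log(r/|z_k|), summed over zeros inside |z| < r.
  log(r/|z_k|) for z_k = 1: log(2.0/1) = 0.6931
  log(r/|z_k|) for z_k = 1: log(2.0/1) = 0.6931
  Outside zeros (-6, -3) contribute nothing to the Jensen sum.
Sum over inside zeros: 1.3863.
I(r) = log|p(0)| + (inside sum) = 2.8904 + 1.3863 = 4.2767.
Note: since some zeros are outside |z| ≤ r, the simplified n·log(r) form does NOT apply — only the inside zeros contribute.

I(r) ≈ 4.2767.


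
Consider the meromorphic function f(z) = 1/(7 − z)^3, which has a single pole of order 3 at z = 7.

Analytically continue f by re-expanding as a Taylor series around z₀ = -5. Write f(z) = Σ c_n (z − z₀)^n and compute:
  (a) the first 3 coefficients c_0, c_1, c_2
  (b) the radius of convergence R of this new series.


Let w = z − z₀, so z = z₀ + w.
Then 7 − z = 7 − (z₀ + w) = (7 − z₀) − w = 12 − w.
f(z) = 1/(12 − w)^3 = (1/(12)^3) · (1 − w/(12))^{−3}.
By the binomial series (1−u)^{−3} = Σ_{n≥0} C(n+2, 2) u^n for |u|<1, with u = w/(12):
  c_n = C(n+2, 2) / (12)^(n+3).
  c_0 = 1/(12)^3 = 1/1728.
  c_1 = 3/(12)^4 = 1/6912.
  c_2 = 6/(12)^5 = 1/41472.
The series is valid for |w/d| < 1, i.e. |z − z₀| < |d|.
Radius of convergence: R = |7 − z₀| = |12| = 12 (distance from z₀ to the singularity z = 7).

c_0 = 1/1728, c_1 = 1/6912, c_2 = 1/41472; R = 12.


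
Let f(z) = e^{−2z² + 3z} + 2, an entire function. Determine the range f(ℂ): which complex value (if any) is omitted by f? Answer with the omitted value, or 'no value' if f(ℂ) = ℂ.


Little Picard bounds the complement of f(ℂ) to at most one point.
The exponent g(z) = −2z² + 3z is a nonconstant polynomial, hence surjective onto ℂ. So e^{g(z)} takes every value in {e^w : w ∈ ℂ} = ℂ ∖ {0}. Adding 2 shifts the range to ℂ ∖ {2}. f omits exactly 2.

Omitted value: 2.


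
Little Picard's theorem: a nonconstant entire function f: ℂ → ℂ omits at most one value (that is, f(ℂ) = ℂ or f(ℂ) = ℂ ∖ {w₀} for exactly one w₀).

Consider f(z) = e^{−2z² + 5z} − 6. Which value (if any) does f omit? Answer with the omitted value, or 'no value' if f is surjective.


Little Picard bounds the complement of f(ℂ) to at most one point.
The exponent g(z) = −2z² + 5z is a nonconstant polynomial, hence surjective onto ℂ. So e^{g(z)} takes every value in {e^w : w ∈ ℂ} = ℂ ∖ {0}. Adding -6 shifts the range to ℂ ∖ {-6}. f omits exactly -6.

Omitted value: -6.


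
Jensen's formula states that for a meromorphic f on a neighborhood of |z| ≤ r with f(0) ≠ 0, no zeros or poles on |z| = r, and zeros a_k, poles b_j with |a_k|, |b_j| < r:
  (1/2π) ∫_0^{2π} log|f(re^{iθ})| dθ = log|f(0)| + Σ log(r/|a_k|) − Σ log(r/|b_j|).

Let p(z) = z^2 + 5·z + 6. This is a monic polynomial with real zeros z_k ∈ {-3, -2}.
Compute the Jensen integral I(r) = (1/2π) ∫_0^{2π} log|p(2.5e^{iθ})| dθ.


Zeros: -3, -2; r = 2.5.
Inside |z| < r: -2. Outside (|z| ≥ r): -3.
p(0) = 6, so log|p(0)| = log(6) = 1.7918.
Apply Jensen: I(r) = log|p(0)| + Σ_k log(r/|z_k|), summed over zeros inside |z| < r.
  log(r/|z_k|) for z_k = -2: log(2.5/2) = 0.2231
  Outside zeros (-3) contribute nothing to the Jensen sum.
Sum over inside zeros: 0.2231.
I(r) = log|p(0)| + (inside sum) = 1.7918 + 0.2231 = 2.0149.
Note: since some zeros are outside |z| ≤ r, the simplified n·log(r) form does NOT apply — only the inside zeros contribute.

I(r) ≈ 2.0149.


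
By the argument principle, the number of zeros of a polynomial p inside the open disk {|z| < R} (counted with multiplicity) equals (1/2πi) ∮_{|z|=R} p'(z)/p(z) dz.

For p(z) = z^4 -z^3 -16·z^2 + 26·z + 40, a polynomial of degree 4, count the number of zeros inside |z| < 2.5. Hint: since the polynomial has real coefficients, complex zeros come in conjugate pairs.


The zeros of p are: -1, -4, (3 + 1i), (3 - 1i).
Their magnitudes are: 1, 4, 3.162, 3.162.
Zeros with |z| < R = 2.5: -1.
Count = 1.
By the argument principle, (1/2πi) ∮_{|z|=R} p'(z)/p(z) dz equals exactly this count.

Number of zeros inside |z| < 2.5: 1.


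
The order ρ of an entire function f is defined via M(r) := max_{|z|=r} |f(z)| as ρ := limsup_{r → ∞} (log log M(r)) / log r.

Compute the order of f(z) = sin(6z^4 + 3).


Write sin(w) = (e^{iw} ± e^{−iw})/(2 or 2i), so |sin(w)| ≤ e^{|w|}. With w = 6z^4 + 3, |w| ≤ 6r^4 + 3 on |z|=r, giving M(r) ≤ e^{6r^4 + 3} and ρ ≤ 4. For the lower bound, choose z on |z|=r with 6z^4 purely imaginary of modulus 6r^4; then |sin(6z^4 + 3)| grows like e^{6r^4}/2, so ρ ≥ 4. Hence ρ = 4.
Therefore ρ = 4.

Order ρ = 4.


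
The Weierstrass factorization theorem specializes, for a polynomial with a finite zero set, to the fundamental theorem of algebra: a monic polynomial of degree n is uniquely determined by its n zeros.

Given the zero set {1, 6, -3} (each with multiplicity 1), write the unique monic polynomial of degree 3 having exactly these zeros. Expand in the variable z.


The polynomial is p(z) = ∏_{α ∈ S} (z − α), where S = {1, 6, -3}.
Expanding the product yields: p(z) = z^3 -4·z^2 -15·z + 18.
The resulting polynomial has degree 3 and real coefficients as required.

p(z) = z^3 -4·z^2 -15·z + 18.


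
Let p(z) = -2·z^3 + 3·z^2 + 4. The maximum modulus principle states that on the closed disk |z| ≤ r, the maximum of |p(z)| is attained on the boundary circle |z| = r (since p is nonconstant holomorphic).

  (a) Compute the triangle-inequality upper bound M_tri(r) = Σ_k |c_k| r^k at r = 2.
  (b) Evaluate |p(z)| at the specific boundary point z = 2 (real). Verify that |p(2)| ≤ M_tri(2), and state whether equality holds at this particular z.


Coefficients: c_0 = 4, c_1 = 0, c_2 = 3, c_3 = -2. Radius r = 2.
Part (a). Triangle bound: M_tri(r) = Σ_k |c_k| r^k
  = |4|·2^0 + |0|·2^1 + |3|·2^2 + |-2|·2^3
  = 4 + 0 + 12 + 16 = 32.
This bounds M(r) := max_{|z|=r} |p(z)| from above; equality holds iff all terms c_k z^k can be made to align in phase at a single z on |z|=r.
Part (b). At z = 2 (real, on the circle |z| = r):
  p(2) = (4)·2^0 + (0)·2^1 + (3)·2^2 + (-2)·2^3 = 0.
  |p(2)| = 0.
Check: |p(2)| = 0 ≤ 32 = M_tri(2). ✓ Equality does not hold at z = 2 (the coefficients have mixed signs, so the terms do not all align in phase there).

M_tri(2) = 32; |p(2)| = 0; equality at z=2: no.


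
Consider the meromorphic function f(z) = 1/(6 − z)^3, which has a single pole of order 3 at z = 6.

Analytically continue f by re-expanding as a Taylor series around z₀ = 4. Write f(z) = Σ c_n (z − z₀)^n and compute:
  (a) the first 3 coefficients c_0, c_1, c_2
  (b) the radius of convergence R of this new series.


Let w = z − z₀, so z = z₀ + w.
Then 6 − z = 6 − (z₀ + w) = (6 − z₀) − w = 2 − w.
f(z) = 1/(2 − w)^3 = (1/(2)^3) · (1 − w/(2))^{−3}.
By the binomial series (1−u)^{−3} = Σ_{n≥0} C(n+2, 2) u^n for |u|<1, with u = w/(2):
  c_n = C(n+2, 2) / (2)^(n+3).
  c_0 = 1/(2)^3 = 1/8.
  c_1 = 3/(2)^4 = 3/16.
  c_2 = 6/(2)^5 = 3/16.
The series is valid for |w/d| < 1, i.e. |z − z₀| < |d|.
Radius of convergence: R = |6 − z₀| = |2| = 2 (distance from z₀ to the singularity z = 6).

c_0 = 1/8, c_1 = 3/16, c_2 = 3/16; R = 2.


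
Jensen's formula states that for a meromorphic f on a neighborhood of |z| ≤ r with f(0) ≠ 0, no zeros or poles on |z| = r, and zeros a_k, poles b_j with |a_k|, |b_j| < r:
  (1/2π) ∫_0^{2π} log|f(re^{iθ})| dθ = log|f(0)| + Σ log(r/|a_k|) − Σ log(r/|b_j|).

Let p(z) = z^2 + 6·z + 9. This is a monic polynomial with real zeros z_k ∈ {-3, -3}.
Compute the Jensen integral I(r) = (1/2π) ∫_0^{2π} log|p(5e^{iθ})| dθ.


Zeros: -3, -3; r = 5.
Inside |z| < r: -3, -3. Outside (|z| ≥ r): ∅.
p(0) = 9, so log|p(0)| = log(9) = 2.1972.
Apply Jensen: I(r) = log|p(0)| + Σ_k log(r/|z_k|), summed over zeros inside |z| < r.
  log(r/|z_k|) for z_k = -3: log(5/3) = 0.5108
  log(r/|z_k|) for z_k = -3: log(5/3) = 0.5108
Sum over inside zeros: 1.0217.
I(r) = log|p(0)| + (inside sum) = 2.1972 + 1.0217 = 3.2189.
Closed form (all zeros inside, monic): I(r) = n·log(r) = 2·log(5) = 3.2189. ✓

I(r) ≈ 3.2189.


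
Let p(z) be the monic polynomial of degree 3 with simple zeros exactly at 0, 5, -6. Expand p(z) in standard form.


The polynomial is p(z) = ∏_{α ∈ S} (z − α), where S = {0, 5, -6}.
Expanding the product yields: p(z) = z^3 + z^2 -30·z.
The resulting polynomial has degree 3 and real coefficients as required.

p(z) = z^3 + z^2 -30·z.


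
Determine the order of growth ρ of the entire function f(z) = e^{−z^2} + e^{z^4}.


Each summand is entire of order 2 and 4 respectively (as in the single-exponential case). The order of a sum is at most the max of the orders, so ρ ≤ 4. For the lower bound: on |z|=r choose arg z so that 1z^4 is real positive; then |e^{1z^4}| = e^{1r^4} while |e^{-1z^2}| ≤ e^{1r^2} = o(e^{1r^4}). So |f| ≥ e^{1r^4}(1 − o(1)) and ρ ≥ 4. Hence ρ = max(2, 4) = 4.
Therefore ρ = 4.

Order ρ = 4.


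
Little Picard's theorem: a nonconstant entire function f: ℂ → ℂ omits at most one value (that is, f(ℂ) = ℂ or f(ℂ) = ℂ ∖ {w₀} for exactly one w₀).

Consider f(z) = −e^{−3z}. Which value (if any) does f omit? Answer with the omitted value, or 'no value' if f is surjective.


Little Picard bounds the complement of f(ℂ) to at most one point.
e^{−3z} is never zero on ℂ, so -1·e^{−3z} takes every value in ℂ ∖ {0}. Adding 0 shifts the range to ℂ ∖ {0}. Thus f omits exactly the value 0.

Omitted value: 0.


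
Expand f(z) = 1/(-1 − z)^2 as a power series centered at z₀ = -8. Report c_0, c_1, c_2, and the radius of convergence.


Let w = z − z₀, so z = z₀ + w.
Then -1 − z = -1 − (z₀ + w) = (-1 − z₀) − w = 7 − w.
f(z) = 1/(7 − w)^2 = (1/(7)^2) · (1 − w/(7))^{−2}.
By the binomial series (1−u)^{−2} = Σ_{n≥0} C(n+1, 1) u^n for |u|<1, with u = w/(7):
  c_n = C(n+1, 1) / (7)^(n+2).
  c_0 = 1/(7)^2 = 1/49.
  c_1 = 2/(7)^3 = 2/343.
  c_2 = 3/(7)^4 = 3/2401.
The series is valid for |w/d| < 1, i.e. |z − z₀| < |d|.
Radius of convergence: R = |-1 − z₀| = |7| = 7 (distance from z₀ to the singularity z = -1).

c_0 = 1/49, c_1 = 2/343, c_2 = 3/2401; R = 7.


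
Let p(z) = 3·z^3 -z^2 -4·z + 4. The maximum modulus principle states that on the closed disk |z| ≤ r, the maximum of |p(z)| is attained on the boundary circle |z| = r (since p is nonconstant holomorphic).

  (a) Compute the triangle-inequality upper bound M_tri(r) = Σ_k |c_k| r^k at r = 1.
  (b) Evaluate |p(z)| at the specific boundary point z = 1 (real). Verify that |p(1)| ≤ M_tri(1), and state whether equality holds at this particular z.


Coefficients: c_0 = 4, c_1 = -4, c_2 = -1, c_3 = 3. Radius r = 1.
Part (a). Triangle bound: M_tri(r) = Σ_k |c_k| r^k
  = |4|·1^0 + |-4|·1^1 + |-1|·1^2 + |3|·1^3
  = 4 + 4 + 1 + 3 = 12.
This bounds M(r) := max_{|z|=r} |p(z)| from above; equality holds iff all terms c_k z^k can be made to align in phase at a single z on |z|=r.
Part (b). At z = 1 (real, on the circle |z| = r):
  p(1) = (4)·1^0 + (-4)·1^1 + (-1)·1^2 + (3)·1^3 = 2.
  |p(1)| = 2.
Check: |p(1)| = 2 ≤ 12 = M_tri(1). ✓ Equality does not hold at z = 1 (the coefficients have mixed signs, so the terms do not all align in phase there).

M_tri(1) = 12; |p(1)| = 2; equality at z=1: no.


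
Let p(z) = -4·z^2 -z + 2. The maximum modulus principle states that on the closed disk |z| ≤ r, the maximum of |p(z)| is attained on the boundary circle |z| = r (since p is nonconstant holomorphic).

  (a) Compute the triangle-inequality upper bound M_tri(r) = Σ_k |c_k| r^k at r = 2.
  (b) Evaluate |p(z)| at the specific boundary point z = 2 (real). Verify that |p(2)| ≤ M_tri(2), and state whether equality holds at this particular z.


Coefficients: c_0 = 2, c_1 = -1, c_2 = -4. Radius r = 2.
Part (a). Triangle bound: M_tri(r) = Σ_k |c_k| r^k
  = |2|·2^0 + |-1|·2^1 + |-4|·2^2
  = 2 + 2 + 16 = 20.
This bounds M(r) := max_{|z|=r} |p(z)| from above; equality holds iff all terms c_k z^k can be made to align in phase at a single z on |z|=r.
Part (b). At z = 2 (real, on the circle |z| = r):
  p(2) = (2)·2^0 + (-1)·2^1 + (-4)·2^2 = -16.
  |p(2)| = 16.
Check: |p(2)| = 16 ≤ 20 = M_tri(2). ✓ Equality does not hold at z = 2 (the coefficients have mixed signs, so the terms do not all align in phase there).

M_tri(2) = 20; |p(2)| = 16; equality at z=2: no.


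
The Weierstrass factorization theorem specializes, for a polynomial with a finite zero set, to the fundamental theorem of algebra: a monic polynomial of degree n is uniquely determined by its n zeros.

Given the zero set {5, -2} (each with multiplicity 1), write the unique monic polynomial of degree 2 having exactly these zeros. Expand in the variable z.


The polynomial is p(z) = ∏_{α ∈ S} (z − α), where S = {5, -2}.
Expanding the product yields: p(z) = z^2 -3·z -10.
The resulting polynomial has degree 2 and real coefficients as required.

p(z) = z^2 -3·z -10.


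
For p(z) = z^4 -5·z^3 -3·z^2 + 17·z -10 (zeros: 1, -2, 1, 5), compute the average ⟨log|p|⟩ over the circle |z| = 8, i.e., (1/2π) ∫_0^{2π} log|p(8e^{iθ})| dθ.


Zeros: -2, 1, 1, 5; r = 8.
Inside |z| < r: -2, 1, 1, 5. Outside (|z| ≥ r): ∅.
p(0) = -10, so log|p(0)| = log(10) = 2.3026.
Apply Jensen: I(r) = log|p(0)| + Σ_k log(r/|z_k|), summed over zeros inside |z| < r.
  log(r/|z_k|) for z_k = 1: log(8/1) = 2.0794
  log(r/|z_k|) for z_k = -2: log(8/2) = 1.3863
  log(r/|z_k|) for z_k = 1: log(8/1) = 2.0794
  log(r/|z_k|) for z_k = 5: log(8/5) = 0.4700
Sum over inside zeros: 6.0152.
I(r) = log|p(0)| + (inside sum) = 2.3026 + 6.0152 = 8.3178.
Closed form (all zeros inside, monic): I(r) = n·log(r) = 4·log(8) = 8.3178. ✓

I(r) ≈ 8.3178.


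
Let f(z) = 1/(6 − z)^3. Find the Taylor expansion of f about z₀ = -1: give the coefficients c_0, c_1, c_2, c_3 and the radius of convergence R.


Let w = z − z₀, so z = z₀ + w.
Then 6 − z = 6 − (z₀ + w) = (6 − z₀) − w = 7 − w.
f(z) = 1/(7 − w)^3 = (1/(7)^3) · (1 − w/(7))^{−3}.
By the binomial series (1−u)^{−3} = Σ_{n≥0} C(n+2, 2) u^n for |u|<1, with u = w/(7):
  c_n = C(n+2, 2) / (7)^(n+3).
  c_0 = 1/(7)^3 = 1/343.
  c_1 = 3/(7)^4 = 3/2401.
  c_2 = 6/(7)^5 = 6/16807.
  c_3 = 10/(7)^6 = 10/117649.
The series is valid for |w/d| < 1, i.e. |z − z₀| < |d|.
Radius of convergence: R = |6 − z₀| = |7| = 7 (distance from z₀ to the singularity z = 6).

c_0 = 1/343, c_1 = 3/2401, c_2 = 6/16807, c_3 = 10/117649; R = 7.


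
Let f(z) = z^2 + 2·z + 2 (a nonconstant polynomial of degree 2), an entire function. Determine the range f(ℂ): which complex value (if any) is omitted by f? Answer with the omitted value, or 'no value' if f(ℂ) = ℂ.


Little Picard bounds the complement of f(ℂ) to at most one point.
For every w ∈ ℂ, the equation p(z) − w = 0 is a nonconstant polynomial in z and hence has at least one root by the fundamental theorem of algebra. So p is surjective onto ℂ, omitting no value.

Omitted value: no value.


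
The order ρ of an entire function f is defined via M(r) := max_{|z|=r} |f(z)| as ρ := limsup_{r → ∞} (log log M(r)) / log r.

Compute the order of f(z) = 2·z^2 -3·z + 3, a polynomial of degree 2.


|f(z)| ≤ Σ|c_k|·r^k = O(r^2) as r → ∞. Polynomial growth is O(e^{r^ε}) for every ε > 0 (since r^2/e^{r^ε} → 0), so ρ ≤ ε for all ε > 0, i.e. ρ = 0. Every nonconstant polynomial has order 0.
Therefore ρ = 0.

Order ρ = 0.


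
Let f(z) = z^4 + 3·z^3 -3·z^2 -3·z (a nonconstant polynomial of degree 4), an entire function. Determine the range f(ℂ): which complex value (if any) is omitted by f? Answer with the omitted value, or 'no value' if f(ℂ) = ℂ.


Little Picard bounds the complement of f(ℂ) to at most one point.
For every w ∈ ℂ, the equation p(z) − w = 0 is a nonconstant polynomial in z and hence has at least one root by the fundamental theorem of algebra. So p is surjective onto ℂ, omitting no value.

Omitted value: no value.


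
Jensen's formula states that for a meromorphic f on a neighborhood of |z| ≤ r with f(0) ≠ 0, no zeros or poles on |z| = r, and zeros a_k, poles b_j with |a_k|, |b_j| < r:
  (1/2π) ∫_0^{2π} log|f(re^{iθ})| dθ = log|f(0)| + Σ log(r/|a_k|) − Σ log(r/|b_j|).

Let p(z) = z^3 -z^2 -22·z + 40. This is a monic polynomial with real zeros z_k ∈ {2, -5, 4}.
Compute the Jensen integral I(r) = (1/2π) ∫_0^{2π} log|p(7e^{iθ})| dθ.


Zeros: -5, 2, 4; r = 7.
Inside |z| < r: -5, 2, 4. Outside (|z| ≥ r): ∅.
p(0) = 40, so log|p(0)| = log(40) = 3.6889.
Apply Jensen: I(r) = log|p(0)| + Σ_k log(r/|z_k|), summed over zeros inside |z| < r.
  log(r/|z_k|) for z_k = 2: log(7/2) = 1.2528
  log(r/|z_k|) for z_k = -5: log(7/5) = 0.3365
  log(r/|z_k|) for z_k = 4: log(7/4) = 0.5596
Sum over inside zeros: 2.1489.
I(r) = log|p(0)| + (inside sum) = 3.6889 + 2.1489 = 5.8377.
Closed form (all zeros inside, monic): I(r) = n·log(r) = 3·log(7) = 5.8377. ✓

I(r) ≈ 5.8377.


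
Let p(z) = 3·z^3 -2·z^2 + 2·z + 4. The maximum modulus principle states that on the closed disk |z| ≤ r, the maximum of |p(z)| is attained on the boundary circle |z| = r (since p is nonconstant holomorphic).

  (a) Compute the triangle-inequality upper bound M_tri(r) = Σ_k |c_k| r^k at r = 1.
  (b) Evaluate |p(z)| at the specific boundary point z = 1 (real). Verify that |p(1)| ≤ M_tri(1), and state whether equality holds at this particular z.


Coefficients: c_0 = 4, c_1 = 2, c_2 = -2, c_3 = 3. Radius r = 1.
Part (a). Triangle bound: M_tri(r) = Σ_k |c_k| r^k
  = |4|·1^0 + |2|·1^1 + |-2|·1^2 + |3|·1^3
  = 4 + 2 + 2 + 3 = 11.
This bounds M(r) := max_{|z|=r} |p(z)| from above; equality holds iff all terms c_k z^k can be made to align in phase at a single z on |z|=r.
Part (b). At z = 1 (real, on the circle |z| = r):
  p(1) = (4)·1^0 + (2)·1^1 + (-2)·1^2 + (3)·1^3 = 7.
  |p(1)| = 7.
Check: |p(1)| = 7 ≤ 11 = M_tri(1). ✓ Equality does not hold at z = 1 (the coefficients have mixed signs, so the terms do not all align in phase there).

M_tri(1) = 11; |p(1)| = 7; equality at z=1: no.


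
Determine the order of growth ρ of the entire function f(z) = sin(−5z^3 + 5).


Write sin(w) = (e^{iw} ± e^{−iw})/(2 or 2i), so |sin(w)| ≤ e^{|w|}. With w = −5z^3 + 5, |w| ≤ 5r^3 + 5 on |z|=r, giving M(r) ≤ e^{5r^3 + 5} and ρ ≤ 3. For the lower bound, choose z on |z|=r with -5z^3 purely imaginary of modulus 5r^3; then |sin(−5z^3 + 5)| grows like e^{5r^3}/2, so ρ ≥ 3. Hence ρ = 3.
Therefore ρ = 3.

Order ρ = 3.


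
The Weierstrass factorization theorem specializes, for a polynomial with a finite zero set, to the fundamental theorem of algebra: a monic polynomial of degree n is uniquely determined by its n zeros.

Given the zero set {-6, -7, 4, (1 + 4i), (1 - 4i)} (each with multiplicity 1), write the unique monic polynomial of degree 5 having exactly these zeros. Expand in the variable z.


The polynomial is p(z) = ∏_{α ∈ S} (z − α), where S = {-6, -7, 4, (1 + 4i), (1 - 4i)}.
Expanding the product yields: p(z) = z^5 + 7·z^4 -11·z^3 + 5·z^2 + 166·z -2856.
Note conjugate pairs combine to real quadratics: (z − (1+4i))(z − (1−4i)) = z² − 2z + 17.
The resulting polynomial has degree 5 and real coefficients as required.

p(z) = z^5 + 7·z^4 -11·z^3 + 5·z^2 + 166·z -2856.


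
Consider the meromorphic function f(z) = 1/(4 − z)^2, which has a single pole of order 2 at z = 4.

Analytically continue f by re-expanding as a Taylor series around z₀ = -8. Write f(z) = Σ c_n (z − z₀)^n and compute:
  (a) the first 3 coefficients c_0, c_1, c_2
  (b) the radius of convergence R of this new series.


Let w = z − z₀, so z = z₀ + w.
Then 4 − z = 4 − (z₀ + w) = (4 − z₀) − w = 12 − w.
f(z) = 1/(12 − w)^2 = (1/(12)^2) · (1 − w/(12))^{−2}.
By the binomial series (1−u)^{−2} = Σ_{n≥0} C(n+1, 1) u^n for |u|<1, with u = w/(12):
  c_n = C(n+1, 1) / (12)^(n+2).
  c_0 = 1/(12)^2 = 1/144.
  c_1 = 2/(12)^3 = 1/864.
  c_2 = 3/(12)^4 = 1/6912.
The series is valid for |w/d| < 1, i.e. |z − z₀| < |d|.
Radius of convergence: R = |4 − z₀| = |12| = 12 (distance from z₀ to the singularity z = 4).

c_0 = 1/144, c_1 = 1/864, c_2 = 1/6912; R = 12.


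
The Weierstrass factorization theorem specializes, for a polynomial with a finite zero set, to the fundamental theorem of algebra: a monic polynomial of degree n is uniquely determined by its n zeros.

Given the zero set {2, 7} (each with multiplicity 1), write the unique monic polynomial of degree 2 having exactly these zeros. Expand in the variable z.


The polynomial is p(z) = ∏_{α ∈ S} (z − α), where S = {2, 7}.
Expanding the product yields: p(z) = z^2 -9·z + 14.
The resulting polynomial has degree 2 and real coefficients as required.

p(z) = z^2 -9·z + 14.


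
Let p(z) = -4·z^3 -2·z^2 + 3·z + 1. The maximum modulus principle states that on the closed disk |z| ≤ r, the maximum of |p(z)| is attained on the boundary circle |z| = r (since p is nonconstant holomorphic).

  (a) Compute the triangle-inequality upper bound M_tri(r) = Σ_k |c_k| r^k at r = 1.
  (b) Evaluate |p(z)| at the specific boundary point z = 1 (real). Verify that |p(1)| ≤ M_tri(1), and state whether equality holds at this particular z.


Coefficients: c_0 = 1, c_1 = 3, c_2 = -2, c_3 = -4. Radius r = 1.
Part (a). Triangle bound: M_tri(r) = Σ_k |c_k| r^k
  = |1|·1^0 + |3|·1^1 + |-2|·1^2 + |-4|·1^3
  = 1 + 3 + 2 + 4 = 10.
This bounds M(r) := max_{|z|=r} |p(z)| from above; equality holds iff all terms c_k z^k can be made to align in phase at a single z on |z|=r.
Part (b). At z = 1 (real, on the circle |z| = r):
  p(1) = (1)·1^0 + (3)·1^1 + (-2)·1^2 + (-4)·1^3 = -2.
  |p(1)| = 2.
Check: |p(1)| = 2 ≤ 10 = M_tri(1). ✓ Equality does not hold at z = 1 (the coefficients have mixed signs, so the terms do not all align in phase there).

M_tri(1) = 10; |p(1)| = 2; equality at z=1: no.


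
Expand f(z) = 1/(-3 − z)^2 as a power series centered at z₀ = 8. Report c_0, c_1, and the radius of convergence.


Let w = z − z₀, so z = z₀ + w.
Then -3 − z = -3 − (z₀ + w) = (-3 − z₀) − w = -11 − w.
f(z) = 1/(-11 − w)^2 = (1/(-11)^2) · (1 − w/(-11))^{−2}.
By the binomial series (1−u)^{−2} = Σ_{n≥0} C(n+1, 1) u^n for |u|<1, with u = w/(-11):
  c_n = C(n+1, 1) / (-11)^(n+2).
  c_0 = 1/(-11)^2 = 1/121.
  c_1 = 2/(-11)^3 = -2/1331.
The series is valid for |w/d| < 1, i.e. |z − z₀| < |d|.
Radius of convergence: R = |-3 − z₀| = |-11| = 11 (distance from z₀ to the singularity z = -3).

c_0 = 1/121, c_1 = -2/1331; R = 11.


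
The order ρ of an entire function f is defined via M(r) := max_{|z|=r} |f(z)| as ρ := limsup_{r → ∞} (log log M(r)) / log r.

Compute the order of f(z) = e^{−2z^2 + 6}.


|e^{−2z^2 + 6}| = e^{Re(-2·z^2) + 6} ≤ e^{2|z|^2 + 6} = e^{2r^2 + 6} on |z| = r, so ρ ≤ 2. Choosing z on |z|=r so that -2·z^2 is real positive (always possible by picking arg z appropriately) gives |f(z)| = e^{2r^2 + 6}, matching the bound. The additive constant 6 does not affect log log M(r) ~ 2·log r. Hence ρ = 2.
Therefore ρ = 2.

Order ρ = 2.


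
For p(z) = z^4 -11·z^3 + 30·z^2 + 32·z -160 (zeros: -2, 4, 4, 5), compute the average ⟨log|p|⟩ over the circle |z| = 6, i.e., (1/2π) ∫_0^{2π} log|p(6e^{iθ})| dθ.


Zeros: -2, 4, 4, 5; r = 6.
Inside |z| < r: -2, 4, 4, 5. Outside (|z| ≥ r): ∅.
p(0) = -160, so log|p(0)| = log(160) = 5.0752.
Apply Jensen: I(r) = log|p(0)| + Σ_k log(r/|z_k|), summed over zeros inside |z| < r.
  log(r/|z_k|) for z_k = -2: log(6/2) = 1.0986
  log(r/|z_k|) for z_k = 4: log(6/4) = 0.4055
  log(r/|z_k|) for z_k = 4: log(6/4) = 0.4055
  log(r/|z_k|) for z_k = 5: log(6/5) = 0.1823
Sum over inside zeros: 2.0919.
I(r) = log|p(0)| + (inside sum) = 5.0752 + 2.0919 = 7.1670.
Closed form (all zeros inside, monic): I(r) = n·log(r) = 4·log(6) = 7.1670. ✓

I(r) ≈ 7.1670.


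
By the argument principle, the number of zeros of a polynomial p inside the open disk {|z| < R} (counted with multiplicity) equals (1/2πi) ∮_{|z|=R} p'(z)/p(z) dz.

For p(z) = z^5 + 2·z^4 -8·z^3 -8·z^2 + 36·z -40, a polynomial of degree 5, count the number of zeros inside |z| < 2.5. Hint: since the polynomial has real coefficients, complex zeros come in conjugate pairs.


The zeros of p are: (-3 + 1i), (-3 - 1i), 2, (1 + 1i), (1 - 1i).
Their magnitudes are: 3.162, 3.162, 2, 1.414, 1.414.
Zeros with |z| < R = 2.5: 2, (1 + 1i), (1 - 1i).
Count = 3.
By the argument principle, (1/2πi) ∮_{|z|=R} p'(z)/p(z) dz equals exactly this count.

Number of zeros inside |z| < 2.5: 3.


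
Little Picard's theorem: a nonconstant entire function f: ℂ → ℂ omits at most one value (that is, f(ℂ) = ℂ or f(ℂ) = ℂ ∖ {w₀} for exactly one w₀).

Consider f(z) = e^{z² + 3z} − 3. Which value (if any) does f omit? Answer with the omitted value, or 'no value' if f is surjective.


Little Picard bounds the complement of f(ℂ) to at most one point.
The exponent g(z) = z² + 3z is a nonconstant polynomial, hence surjective onto ℂ. So e^{g(z)} takes every value in {e^w : w ∈ ℂ} = ℂ ∖ {0}. Adding -3 shifts the range to ℂ ∖ {-3}. f omits exactly -3.

Omitted value: -3.


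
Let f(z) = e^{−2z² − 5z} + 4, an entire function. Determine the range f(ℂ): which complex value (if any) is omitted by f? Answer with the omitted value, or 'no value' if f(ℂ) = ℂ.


Little Picard bounds the complement of f(ℂ) to at most one point.
The exponent g(z) = −2z² − 5z is a nonconstant polynomial, hence surjective onto ℂ. So e^{g(z)} takes every value in {e^w : w ∈ ℂ} = ℂ ∖ {0}. Adding 4 shifts the range to ℂ ∖ {4}. f omits exactly 4.

Omitted value: 4.


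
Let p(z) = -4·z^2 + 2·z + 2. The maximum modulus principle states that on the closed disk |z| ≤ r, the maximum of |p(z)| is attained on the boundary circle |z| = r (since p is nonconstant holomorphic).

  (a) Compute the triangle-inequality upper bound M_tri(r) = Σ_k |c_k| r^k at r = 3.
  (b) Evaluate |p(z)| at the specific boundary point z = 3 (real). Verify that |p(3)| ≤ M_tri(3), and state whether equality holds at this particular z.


Coefficients: c_0 = 2, c_1 = 2, c_2 = -4. Radius r = 3.
Part (a). Triangle bound: M_tri(r) = Σ_k |c_k| r^k
  = |2|·3^0 + |2|·3^1 + |-4|·3^2
  = 2 + 6 + 36 = 44.
This bounds M(r) := max_{|z|=r} |p(z)| from above; equality holds iff all terms c_k z^k can be made to align in phase at a single z on |z|=r.
Part (b). At z = 3 (real, on the circle |z| = r):
  p(3) = (2)·3^0 + (2)·3^1 + (-4)·3^2 = -28.
  |p(3)| = 28.
Check: |p(3)| = 28 ≤ 44 = M_tri(3). ✓ Equality does not hold at z = 3 (the coefficients have mixed signs, so the terms do not all align in phase there).

M_tri(3) = 44; |p(3)| = 28; equality at z=3: no.


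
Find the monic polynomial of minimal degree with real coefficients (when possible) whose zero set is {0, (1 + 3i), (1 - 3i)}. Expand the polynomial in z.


The polynomial is p(z) = ∏_{α ∈ S} (z − α), where S = {0, (1 + 3i), (1 - 3i)}.
Expanding the product yields: p(z) = z^3 -2·z^2 + 10·z.
Note conjugate pairs combine to real quadratics: (z − (1+3i))(z − (1−3i)) = z² − 2z + 10.
The resulting polynomial has degree 3 and real coefficients as required.

p(z) = z^3 -2·z^2 + 10·z.


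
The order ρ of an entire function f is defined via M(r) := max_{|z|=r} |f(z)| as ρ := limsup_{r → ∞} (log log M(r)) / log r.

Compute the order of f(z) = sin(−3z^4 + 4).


Write sin(w) = (e^{iw} ± e^{−iw})/(2 or 2i), so |sin(w)| ≤ e^{|w|}. With w = −3z^4 + 4, |w| ≤ 3r^4 + 4 on |z|=r, giving M(r) ≤ e^{3r^4 + 4} and ρ ≤ 4. For the lower bound, choose z on |z|=r with -3z^4 purely imaginary of modulus 3r^4; then |sin(−3z^4 + 4)| grows like e^{3r^4}/2, so ρ ≥ 4. Hence ρ = 4.
Therefore ρ = 4.

Order ρ = 4.
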